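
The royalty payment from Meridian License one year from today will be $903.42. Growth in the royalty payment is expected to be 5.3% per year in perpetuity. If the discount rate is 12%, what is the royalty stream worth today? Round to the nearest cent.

$13483.88

Growing perpetuity: P = D₁ / (r − g) = $903.4200 / (0.12 − 0.053) = $13,483.88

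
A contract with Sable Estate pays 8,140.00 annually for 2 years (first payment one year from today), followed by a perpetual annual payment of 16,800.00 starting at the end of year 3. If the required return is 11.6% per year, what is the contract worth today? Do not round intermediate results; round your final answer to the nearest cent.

PV of 2-year annuity: 8,140.00 × [1 − (1+0.116)^−2] / 0.116 = 13829.66560
Perpetuity value at year 2: 16,800.00 / 0.116 = 144827.58621
PV of perpetuity: 144827.58621 / (1+0.116)^2 = 116284.78742
Total PV = 13829.66560 + 116284.78742 = 130114.45303

130114.45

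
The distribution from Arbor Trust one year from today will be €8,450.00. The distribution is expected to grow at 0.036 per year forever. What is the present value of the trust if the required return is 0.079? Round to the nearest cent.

€196511.63

Growing perpetuity: P = D₁ / (r − g) = €8,450.0000 / (0.079 − 0.036) = €196,511.63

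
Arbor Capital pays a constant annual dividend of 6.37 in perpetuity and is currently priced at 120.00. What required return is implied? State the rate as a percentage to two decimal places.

5.31%

P = C/r ⇒ r = C/P = 6.37/120.00 = 0.053083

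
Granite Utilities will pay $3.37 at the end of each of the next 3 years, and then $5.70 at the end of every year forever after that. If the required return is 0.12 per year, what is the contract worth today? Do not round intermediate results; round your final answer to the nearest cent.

$41.90

PV of 3-year annuity: $3.37 × [1 − (1+0.12)^−3] / 0.12 = 8.09417
Perpetuity value at year 3: $5.70 / 0.12 = 47.50000
PV of perpetuity: 47.50000 / (1+0.12)^3 = 33.80956
Total PV = 8.09417 + 33.80956 = 41.90373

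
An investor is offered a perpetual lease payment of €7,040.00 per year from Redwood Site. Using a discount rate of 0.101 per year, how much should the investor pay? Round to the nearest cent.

€69702.97

Level perpetuity: PV = C / r = €7,040.00 / 0.101 = €69,702.97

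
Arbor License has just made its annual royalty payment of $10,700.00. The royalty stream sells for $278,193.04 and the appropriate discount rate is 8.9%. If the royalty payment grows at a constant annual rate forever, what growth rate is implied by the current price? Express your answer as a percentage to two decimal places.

4.87%

P = D₀(1+g)/(r−g) ⇒ P(r−g) = D₀(1+g) ⇒ g(P+D₀) = P·r − D₀
g = (P·r − D₀)/(P + D₀) = ($278,193.04×0.089 − $10,700.00) / ($278,193.04 + $10,700.00) = 0.048666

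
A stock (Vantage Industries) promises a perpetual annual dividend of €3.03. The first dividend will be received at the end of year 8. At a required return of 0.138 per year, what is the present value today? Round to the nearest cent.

€8.88

Value at end of year 7: C / r = €3.03 / 0.138 = €21.9565
Discount to today: PV = €21.9565 / (1 + 0.138)^7 = €21.9565 / 2.471700 = €8.88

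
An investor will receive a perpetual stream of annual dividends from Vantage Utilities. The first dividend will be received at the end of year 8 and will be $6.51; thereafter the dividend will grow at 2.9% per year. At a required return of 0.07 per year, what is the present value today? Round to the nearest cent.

$98.88

Value at end of year 7: C₁ / (r − g) = $6.51 / (0.07 − 0.029) = $158.7805
Discount to today: PV = $158.7805 / (1 + 0.07)^7 = $158.7805 / 1.605781 = $98.88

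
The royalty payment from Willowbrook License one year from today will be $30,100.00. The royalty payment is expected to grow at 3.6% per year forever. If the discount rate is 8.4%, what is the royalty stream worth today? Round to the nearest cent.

$627083.33

Growing perpetuity: P = D₁ / (r − g) = $30,100.0000 / (0.084 − 0.036) = $627,083.33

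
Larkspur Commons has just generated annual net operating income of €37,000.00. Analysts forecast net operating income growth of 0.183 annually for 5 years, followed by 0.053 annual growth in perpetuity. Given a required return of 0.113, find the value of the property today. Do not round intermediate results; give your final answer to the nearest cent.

€1103874.62

D_1 = 43771.00000
D_2 = 51781.09300
D_3 = 61257.03302
D_4 = 72467.07006
D_5 = 85728.54388
Terminal value at year 5: TV = D_5×(1+g_2)/(r−g_2) = 90272.15671/0.06 = 1504535.94514
P_0 = D_1/(1+r)^1 + D_2/(1+r)^2 + D_3/(1+r)^3 + D_4/(1+r)^4 + D_5/(1+r)^5 + TV/(1+r)^5
    = 39327.04403 + 41800.44302 + 44429.40170 + 47223.70369 + 50193.74795 + 880900.27656 = 1103874.61696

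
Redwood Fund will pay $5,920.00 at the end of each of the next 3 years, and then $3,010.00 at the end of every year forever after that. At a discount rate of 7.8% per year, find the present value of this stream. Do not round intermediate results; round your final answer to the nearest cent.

$46116.24

PV of 3-year annuity: $5,920.00 × [1 − (1+0.078)^−3] / 0.078 = 15311.63944
Perpetuity value at year 3: $3,010.00 / 0.078 = 38589.74359
PV of perpetuity: 38589.74359 / (1+0.078)^3 = 30804.60259
Total PV = 15311.63944 + 30804.60259 = 46116.24203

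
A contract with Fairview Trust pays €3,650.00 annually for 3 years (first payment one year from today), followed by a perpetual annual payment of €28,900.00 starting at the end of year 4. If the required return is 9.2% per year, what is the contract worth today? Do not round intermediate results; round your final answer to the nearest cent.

PV of 3-year annuity: €3,650.00 × [1 − (1+0.092)^−3] / 0.092 = 9206.39184
Perpetuity value at year 3: €28,900.00 / 0.092 = 314130.43478
PV of perpetuity: 314130.43478 / (1+0.092)^3 = 241235.98978
Total PV = 9206.39184 + 241235.98978 = 250442.38162

€250442.38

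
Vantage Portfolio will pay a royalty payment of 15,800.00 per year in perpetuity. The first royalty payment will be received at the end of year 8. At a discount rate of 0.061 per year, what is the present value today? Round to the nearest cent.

Value at end of year 7: C / r = 15,800.00 / 0.061 = 259,016.3934
Discount to today: PV = 259,016.3934 / (1 + 0.061)^7 = 259,016.3934 / 1.513588 = 171,127.40

171127.40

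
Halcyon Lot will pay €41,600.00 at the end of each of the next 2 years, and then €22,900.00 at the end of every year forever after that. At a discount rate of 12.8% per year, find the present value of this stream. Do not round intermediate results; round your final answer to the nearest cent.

€210181.09

PV of 2-year annuity: €41,600.00 × [1 − (1+0.128)^−2] / 0.128 = 69573.96509
Perpetuity value at year 2: €22,900.00 / 0.128 = 178906.25000
PV of perpetuity: 178906.25000 / (1+0.128)^2 = 140607.12018
Total PV = 69573.96509 + 140607.12018 = 210181.08527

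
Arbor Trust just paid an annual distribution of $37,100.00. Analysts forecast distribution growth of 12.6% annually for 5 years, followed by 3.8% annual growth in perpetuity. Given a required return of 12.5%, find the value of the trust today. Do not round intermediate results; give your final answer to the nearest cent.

D_1 = 41774.60000
D_2 = 47038.19960
D_3 = 52965.01275
D_4 = 59638.60436
D_5 = 67153.06850
Terminal value at year 5: TV = D_5×(1+g_2)/(r−g_2) = 69704.88511/0.087 = 801205.57596
P_0 = D_1/(1+r)^1 + D_2/(1+r)^2 + D_3/(1+r)^3 + D_4/(1+r)^4 + D_5/(1+r)^5 + TV/(1+r)^5
    = 37132.97778 + 37165.98487 + 37199.02130 + 37232.08710 + 37265.18229 + 444612.17485 = 630607.42818

$630607.43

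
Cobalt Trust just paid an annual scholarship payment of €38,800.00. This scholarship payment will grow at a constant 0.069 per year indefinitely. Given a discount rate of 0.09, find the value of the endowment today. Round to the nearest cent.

€1975104.76

D₁ = D₀ × (1 + g) = €38,800.00 × 1.069 = €41,477.2000
Growing perpetuity: P = D₁ / (r − g) = €41,477.2000 / (0.09 − 0.069) = €1,975,104.76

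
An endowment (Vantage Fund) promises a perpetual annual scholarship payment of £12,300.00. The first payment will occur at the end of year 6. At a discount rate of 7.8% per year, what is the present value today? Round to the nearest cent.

Value at end of year 5: C / r = £12,300.00 / 0.078 = £157,692.3077
Discount to today: PV = £157,692.3077 / (1 + 0.078)^5 = £157,692.3077 / 1.455773 = £108,322.01

£108322.01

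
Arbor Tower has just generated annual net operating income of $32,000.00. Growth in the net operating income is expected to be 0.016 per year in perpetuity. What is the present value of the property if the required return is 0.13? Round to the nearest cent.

D₁ = D₀ × (1 + g) = $32,000.00 × 1.016 = $32,512.0000
Growing perpetuity: P = D₁ / (r − g) = $32,512.0000 / (0.13 − 0.016) = $285,192.98

$285192.98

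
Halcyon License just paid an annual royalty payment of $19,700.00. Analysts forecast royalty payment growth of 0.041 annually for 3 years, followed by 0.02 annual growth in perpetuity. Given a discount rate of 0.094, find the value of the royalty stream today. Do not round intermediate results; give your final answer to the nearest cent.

D_1 = 20507.70000
D_2 = 21348.51570
D_3 = 22223.80484
Terminal value at year 3: TV = D_3×(1+g_2)/(r−g_2) = 22668.28094/0.074 = 306328.12082
P_0 = D_1/(1+r)^1 + D_2/(1+r)^2 + D_3/(1+r)^3 + TV/(1+r)^3
    = 18745.61243 + 17837.46119 + 16973.30631 + 233956.38421 = 287512.76414

$287512.76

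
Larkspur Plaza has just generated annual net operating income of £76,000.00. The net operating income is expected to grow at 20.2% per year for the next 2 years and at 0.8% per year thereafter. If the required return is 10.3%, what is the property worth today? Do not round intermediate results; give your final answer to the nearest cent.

D_1 = 91352.00000
D_2 = 109805.10400
Terminal value at year 2: TV = D_2×(1+g_2)/(r−g_2) = 110683.54483/0.095 = 1165089.94560
P_0 = D_1/(1+r)^1 + D_2/(1+r)^2 + TV/(1+r)^2
    = 82821.39619 + 90255.04825 + 957653.56462 = 1130730.00907

£1130730.01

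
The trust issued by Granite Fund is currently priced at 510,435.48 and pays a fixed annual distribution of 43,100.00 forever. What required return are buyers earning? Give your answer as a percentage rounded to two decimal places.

8.44%

P = C/r ⇒ r = C/P = 43,100.00/510,435.48 = 0.084438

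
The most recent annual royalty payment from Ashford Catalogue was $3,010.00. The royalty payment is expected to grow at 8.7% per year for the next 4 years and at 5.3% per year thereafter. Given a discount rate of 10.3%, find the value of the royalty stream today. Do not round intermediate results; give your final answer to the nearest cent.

$71401.37

D_1 = 3271.87000
D_2 = 3556.52269
D_3 = 3865.94016
D_4 = 4202.27696
Terminal value at year 4: TV = D_4×(1+g_2)/(r−g_2) = 4424.99764/0.05 = 88499.95274
P_0 = D_1/(1+r)^1 + D_2/(1+r)^2 + D_3/(1+r)^3 + D_4/(1+r)^4 + TV/(1+r)^4
    = 2966.33726 + 2923.30789 + 2880.90270 + 2839.11263 + 59791.71205 = 71401.37254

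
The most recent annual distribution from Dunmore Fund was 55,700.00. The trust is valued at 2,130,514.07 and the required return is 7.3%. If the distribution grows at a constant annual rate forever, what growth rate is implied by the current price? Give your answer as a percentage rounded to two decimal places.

4.57%

P = D₀(1+g)/(r−g) ⇒ P(r−g) = D₀(1+g) ⇒ g(P+D₀) = P·r − D₀
g = (P·r − D₀)/(P + D₀) = (2,130,514.07×0.073 − 55,700.00) / (2,130,514.07 + 55,700.00) = 0.045662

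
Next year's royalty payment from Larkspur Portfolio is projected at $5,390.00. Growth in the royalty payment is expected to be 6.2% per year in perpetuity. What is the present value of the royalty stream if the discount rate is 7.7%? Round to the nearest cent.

$359333.33

Growing perpetuity: P = D₁ / (r − g) = $5,390.0000 / (0.077 − 0.062) = $359,333.33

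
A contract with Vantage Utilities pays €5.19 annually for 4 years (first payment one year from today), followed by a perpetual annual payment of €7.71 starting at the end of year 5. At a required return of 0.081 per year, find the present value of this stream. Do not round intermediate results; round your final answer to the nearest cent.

PV of 4-year annuity: €5.19 × [1 − (1+0.081)^−4] / 0.081 = 17.15174
Perpetuity value at year 4: €7.71 / 0.081 = 95.18519
PV of perpetuity: 95.18519 / (1+0.081)^4 = 69.70543
Total PV = 17.15174 + 69.70543 = 86.85717

€86.86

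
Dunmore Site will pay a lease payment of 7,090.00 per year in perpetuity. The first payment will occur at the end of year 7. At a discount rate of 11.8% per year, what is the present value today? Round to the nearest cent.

Value at end of year 6: C / r = 7,090.00 / 0.118 = 60,084.7458
Discount to today: PV = 60,084.7458 / (1 + 0.118)^6 = 60,084.7458 / 1.952769 = 30,769.00

30769.00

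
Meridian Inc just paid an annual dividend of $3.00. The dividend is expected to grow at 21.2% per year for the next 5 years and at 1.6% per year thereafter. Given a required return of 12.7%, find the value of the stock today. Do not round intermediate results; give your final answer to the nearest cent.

D_1 = 3.63600
D_2 = 4.40683
D_3 = 5.34108
D_4 = 6.47339
D_5 = 7.84575
Terminal value at year 5: TV = D_5×(1+g_2)/(r−g_2) = 7.97128/0.111 = 71.81333
P_0 = D_1/(1+r)^1 + D_2/(1+r)^2 + D_3/(1+r)^3 + D_4/(1+r)^4 + D_5/(1+r)^5 + TV/(1+r)^5
    = 3.22626 + 3.46959 + 3.73128 + 4.01269 + 4.31534 + 39.49895 = 58.25411

$58.25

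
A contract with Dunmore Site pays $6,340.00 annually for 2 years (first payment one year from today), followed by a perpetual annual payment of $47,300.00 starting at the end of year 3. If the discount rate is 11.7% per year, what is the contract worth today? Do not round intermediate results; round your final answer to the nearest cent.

$334775.16

PV of 2-year annuity: $6,340.00 × [1 − (1+0.117)^−2] / 0.117 = 10757.31212
Perpetuity value at year 2: $47,300.00 / 0.117 = 404273.50427
PV of perpetuity: 404273.50427 / (1+0.117)^2 = 324017.84762
Total PV = 10757.31212 + 324017.84762 = 334775.15973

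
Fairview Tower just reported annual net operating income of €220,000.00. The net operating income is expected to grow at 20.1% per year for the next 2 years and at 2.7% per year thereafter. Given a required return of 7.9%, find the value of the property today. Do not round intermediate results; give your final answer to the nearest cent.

D_1 = 264220.00000
D_2 = 317328.22000
Terminal value at year 2: TV = D_2×(1+g_2)/(r−g_2) = 325896.08194/0.052 = 6267232.34500
P_0 = D_1/(1+r)^1 + D_2/(1+r)^2 + TV/(1+r)^2
    = 244874.88415 + 272562.31313 + 5383105.68430 = 5900542.88159

€5900542.88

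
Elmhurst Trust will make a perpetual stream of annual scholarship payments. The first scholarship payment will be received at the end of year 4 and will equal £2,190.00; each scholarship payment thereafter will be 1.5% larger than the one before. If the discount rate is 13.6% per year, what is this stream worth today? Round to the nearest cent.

£12345.93

Value at end of year 3: C₁ / (r − g) = £2,190.00 / (0.136 − 0.015) = £18,099.1736
Discount to today: PV = £18,099.1736 / (1 + 0.136)^3 = £18,099.1736 / 1.466003 = £12,345.93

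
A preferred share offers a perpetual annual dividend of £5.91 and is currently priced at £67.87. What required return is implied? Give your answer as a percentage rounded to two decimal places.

P = C/r ⇒ r = C/P = £5.91/£67.87 = 0.087078

8.71%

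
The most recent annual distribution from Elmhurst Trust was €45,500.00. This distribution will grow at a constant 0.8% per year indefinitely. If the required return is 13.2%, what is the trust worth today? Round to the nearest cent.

€369870.97

D₁ = D₀ × (1 + g) = €45,500.00 × 1.008 = €45,864.0000
Growing perpetuity: P = D₁ / (r − g) = €45,864.0000 / (0.132 − 0.008) = €369,870.97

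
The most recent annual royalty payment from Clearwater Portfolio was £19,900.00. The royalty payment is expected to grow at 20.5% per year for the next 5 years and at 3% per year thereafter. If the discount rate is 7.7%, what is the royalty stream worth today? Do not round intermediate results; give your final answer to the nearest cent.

£905749.65

D_1 = 23979.50000
D_2 = 28895.29750
D_3 = 34818.83349
D_4 = 41956.69435
D_5 = 50557.81669
Terminal value at year 5: TV = D_5×(1+g_2)/(r−g_2) = 52074.55120/0.047 = 1107969.17437
P_0 = D_1/(1+r)^1 + D_2/(1+r)^2 + D_3/(1+r)^3 + D_4/(1+r)^4 + D_5/(1+r)^5 + TV/(1+r)^5
    = 22265.08821 + 24911.26397 + 27871.93415 + 31184.47600 + 34890.70899 + 764626.17563 = 905749.64693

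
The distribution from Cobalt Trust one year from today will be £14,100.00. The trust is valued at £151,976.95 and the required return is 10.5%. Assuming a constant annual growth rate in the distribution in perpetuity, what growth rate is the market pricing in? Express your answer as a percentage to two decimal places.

P = D₁/(r−g) ⇒ g = r − D₁/P = 0.105 − £14,100.00/£151,976.95 = 0.012223

1.22%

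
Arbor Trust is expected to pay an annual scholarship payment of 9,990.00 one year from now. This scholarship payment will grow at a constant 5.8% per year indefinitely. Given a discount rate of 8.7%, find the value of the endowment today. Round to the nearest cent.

Growing perpetuity: P = D₁ / (r − g) = 9,990.0000 / (0.087 − 0.058) = 344,482.76

344482.76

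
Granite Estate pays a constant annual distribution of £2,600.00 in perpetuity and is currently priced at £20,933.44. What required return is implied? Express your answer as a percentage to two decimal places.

12.42%

P = C/r ⇒ r = C/P = £2,600.00/£20,933.44 = 0.124203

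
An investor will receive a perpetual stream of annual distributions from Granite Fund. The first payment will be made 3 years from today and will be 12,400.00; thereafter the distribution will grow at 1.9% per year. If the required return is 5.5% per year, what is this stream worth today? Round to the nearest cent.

Value at end of year 2: C₁ / (r − g) = 12,400.00 / (0.055 − 0.019) = 344,444.4444
Discount to today: PV = 344,444.4444 / (1 + 0.055)^2 = 344,444.4444 / 1.113025 = 309,466.94

309466.94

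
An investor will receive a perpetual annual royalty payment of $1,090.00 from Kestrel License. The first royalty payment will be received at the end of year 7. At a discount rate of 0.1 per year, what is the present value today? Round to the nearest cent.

Value at end of year 6: C / r = $1,090.00 / 0.1 = $10,900.0000
Discount to today: PV = $10,900.0000 / (1 + 0.1)^6 = $10,900.0000 / 1.771561 = $6,152.77

$6152.77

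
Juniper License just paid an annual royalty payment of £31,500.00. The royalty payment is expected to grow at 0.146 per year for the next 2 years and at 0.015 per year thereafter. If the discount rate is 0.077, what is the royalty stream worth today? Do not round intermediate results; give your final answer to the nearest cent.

£653062.45

D_1 = 36099.00000
D_2 = 41369.45400
Terminal value at year 2: TV = D_2×(1+g_2)/(r−g_2) = 41989.99581/0.062 = 677257.99694
P_0 = D_1/(1+r)^1 + D_2/(1+r)^2 + TV/(1+r)^2
    = 33518.10585 + 35665.50539 + 583878.83822 = 653062.44946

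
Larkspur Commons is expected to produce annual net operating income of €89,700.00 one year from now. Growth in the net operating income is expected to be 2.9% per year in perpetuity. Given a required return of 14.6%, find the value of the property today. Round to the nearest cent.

€766666.67

Growing perpetuity: P = D₁ / (r − g) = €89,700.0000 / (0.146 − 0.029) = €766,666.67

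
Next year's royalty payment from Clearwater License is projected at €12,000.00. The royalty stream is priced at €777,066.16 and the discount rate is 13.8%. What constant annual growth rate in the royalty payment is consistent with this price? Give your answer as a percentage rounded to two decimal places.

P = D₁/(r−g) ⇒ g = r − D₁/P = 0.138 − €12,000.00/€777,066.16 = 0.122557

12.26%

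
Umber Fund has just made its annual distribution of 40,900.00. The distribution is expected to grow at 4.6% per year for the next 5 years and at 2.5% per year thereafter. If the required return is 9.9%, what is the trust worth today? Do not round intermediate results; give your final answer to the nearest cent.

D_1 = 42781.40000
D_2 = 44749.34440
D_3 = 46807.81424
D_4 = 48960.97370
D_5 = 51213.17849
Terminal value at year 5: TV = D_5×(1+g_2)/(r−g_2) = 52493.50795/0.074 = 709371.72905
P_0 = D_1/(1+r)^1 + D_2/(1+r)^2 + D_3/(1+r)^3 + D_4/(1+r)^4 + D_5/(1+r)^5 + TV/(1+r)^5
    = 38927.57052 + 37050.26275 + 35263.48939 + 33562.88435 + 31944.29211 + 442471.61368 = 619220.11280

619220.11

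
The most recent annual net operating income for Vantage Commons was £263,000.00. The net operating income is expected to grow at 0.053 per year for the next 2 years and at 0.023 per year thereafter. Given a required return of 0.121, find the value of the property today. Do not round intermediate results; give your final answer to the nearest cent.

D_1 = 276939.00000
D_2 = 291616.76700
Terminal value at year 2: TV = D_2×(1+g_2)/(r−g_2) = 298323.95264/0.098 = 3044121.96572
P_0 = D_1/(1+r)^1 + D_2/(1+r)^2 + TV/(1+r)^2
    = 247046.38715 + 232060.52246 + 2422427.69870 = 2901534.60831

£2901534.61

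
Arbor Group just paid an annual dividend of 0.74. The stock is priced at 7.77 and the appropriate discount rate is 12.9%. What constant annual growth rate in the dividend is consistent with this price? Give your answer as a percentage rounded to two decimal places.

P = D₀(1+g)/(r−g) ⇒ P(r−g) = D₀(1+g) ⇒ g(P+D₀) = P·r − D₀
g = (P·r − D₀)/(P + D₀) = (7.77×0.129 − 0.74) / (7.77 + 0.74) = 0.030826

3.08%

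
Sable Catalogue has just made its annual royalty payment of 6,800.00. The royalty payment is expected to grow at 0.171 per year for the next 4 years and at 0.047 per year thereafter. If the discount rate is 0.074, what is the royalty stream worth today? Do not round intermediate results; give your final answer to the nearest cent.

406572.70

D_1 = 7962.80000
D_2 = 9324.43880
D_3 = 10918.91783
D_4 = 12786.05278
Terminal value at year 4: TV = D_4×(1+g_2)/(r−g_2) = 13386.99727/0.027 = 495814.71353
P_0 = D_1/(1+r)^1 + D_2/(1+r)^2 + D_3/(1+r)^3 + D_4/(1+r)^4 + TV/(1+r)^4
    = 7414.15270 + 8083.77357 + 8813.87230 + 9609.91104 + 372650.99492 = 406572.70453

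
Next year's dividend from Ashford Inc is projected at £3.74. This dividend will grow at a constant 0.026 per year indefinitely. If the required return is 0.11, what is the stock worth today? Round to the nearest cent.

Growing perpetuity: P = D₁ / (r − g) = £3.7400 / (0.11 − 0.026) = £44.52

£44.52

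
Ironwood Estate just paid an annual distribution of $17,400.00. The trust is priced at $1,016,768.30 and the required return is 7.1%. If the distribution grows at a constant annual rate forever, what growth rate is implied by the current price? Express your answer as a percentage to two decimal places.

5.30%

P = D₀(1+g)/(r−g) ⇒ P(r−g) = D₀(1+g) ⇒ g(P+D₀) = P·r − D₀
g = (P·r − D₀)/(P + D₀) = ($1,016,768.30×0.071 − $17,400.00) / ($1,016,768.30 + $17,400.00) = 0.052980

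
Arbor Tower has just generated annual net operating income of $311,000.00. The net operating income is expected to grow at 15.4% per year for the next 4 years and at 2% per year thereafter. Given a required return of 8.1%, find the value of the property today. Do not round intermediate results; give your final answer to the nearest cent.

$8222532.90

D_1 = 358894.00000
D_2 = 414163.67600
D_3 = 477944.88210
D_4 = 551548.39395
Terminal value at year 4: TV = D_4×(1+g_2)/(r−g_2) = 562579.36183/0.061 = 9222612.48897
P_0 = D_1/(1+r)^1 + D_2/(1+r)^2 + D_3/(1+r)^3 + D_4/(1+r)^4 + TV/(1+r)^4
    = 332001.85014 + 354421.95658 + 378356.09426 + 403906.50580 + 6753846.49044 = 8222532.89722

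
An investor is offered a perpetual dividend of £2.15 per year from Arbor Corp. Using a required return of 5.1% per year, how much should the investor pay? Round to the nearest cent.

Level perpetuity: PV = C / r = £2.15 / 0.051 = £42.16

£42.16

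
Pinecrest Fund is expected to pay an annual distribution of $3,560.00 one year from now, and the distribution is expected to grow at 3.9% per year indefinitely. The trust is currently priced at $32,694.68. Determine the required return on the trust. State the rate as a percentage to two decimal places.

14.79%

P = D₁/(r − g) ⇒ r = D₁/P + g = $3,560.0000/$32,694.68 + 0.039 = 0.108886 + 0.039 = 0.147886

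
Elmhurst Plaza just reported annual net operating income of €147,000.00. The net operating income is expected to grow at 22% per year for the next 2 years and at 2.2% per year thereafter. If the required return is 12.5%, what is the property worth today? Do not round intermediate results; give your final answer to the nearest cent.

€2047610.10

D_1 = 179340.00000
D_2 = 218794.80000
Terminal value at year 2: TV = D_2×(1+g_2)/(r−g_2) = 223608.28560/0.103 = 2170954.22913
P_0 = D_1/(1+r)^1 + D_2/(1+r)^2 + TV/(1+r)^2
    = 159413.33333 + 172874.90370 + 1715321.86005 = 2047610.09709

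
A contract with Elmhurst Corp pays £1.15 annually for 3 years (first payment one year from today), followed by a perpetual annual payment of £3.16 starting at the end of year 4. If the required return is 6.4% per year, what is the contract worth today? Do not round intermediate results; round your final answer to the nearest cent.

PV of 3-year annuity: £1.15 × [1 − (1+0.064)^−3] / 0.064 = 3.05136
Perpetuity value at year 3: £3.16 / 0.064 = 49.37500
PV of perpetuity: 49.37500 / (1+0.064)^3 = 40.99041
Total PV = 3.05136 + 40.99041 = 44.04176

£44.04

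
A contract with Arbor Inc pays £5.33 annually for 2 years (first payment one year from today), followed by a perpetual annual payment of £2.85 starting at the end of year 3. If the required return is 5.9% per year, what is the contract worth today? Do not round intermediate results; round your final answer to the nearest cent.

£52.86

PV of 2-year annuity: £5.33 × [1 − (1+0.059)^−2] / 0.059 = 9.78569
Perpetuity value at year 2: £2.85 / 0.059 = 48.30508
PV of perpetuity: 48.30508 / (1+0.059)^2 = 43.07258
Total PV = 9.78569 + 43.07258 = 52.85828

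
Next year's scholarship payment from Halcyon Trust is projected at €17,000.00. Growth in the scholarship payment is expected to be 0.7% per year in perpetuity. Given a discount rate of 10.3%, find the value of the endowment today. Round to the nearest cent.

Growing perpetuity: P = D₁ / (r − g) = €17,000.0000 / (0.103 − 0.007) = €177,083.33

€177083.33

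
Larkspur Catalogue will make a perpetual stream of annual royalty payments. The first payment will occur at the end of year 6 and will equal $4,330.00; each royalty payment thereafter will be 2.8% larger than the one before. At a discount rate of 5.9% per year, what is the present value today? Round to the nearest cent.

Value at end of year 5: C₁ / (r − g) = $4,330.00 / (0.059 − 0.028) = $139,677.4194
Discount to today: PV = $139,677.4194 / (1 + 0.059)^5 = $139,677.4194 / 1.331925 = $104,868.82

$104868.82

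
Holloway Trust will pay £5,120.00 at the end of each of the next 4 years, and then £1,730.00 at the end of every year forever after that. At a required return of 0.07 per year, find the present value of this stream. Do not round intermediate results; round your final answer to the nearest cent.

£36196.93

PV of 4-year annuity: £5,120.00 × [1 − (1+0.07)^−4] / 0.07 = 17342.52163
Perpetuity value at year 4: £1,730.00 / 0.07 = 24714.28571
PV of perpetuity: 24714.28571 / (1+0.07)^4 = 18854.41024
Total PV = 17342.52163 + 18854.41024 = 36196.93187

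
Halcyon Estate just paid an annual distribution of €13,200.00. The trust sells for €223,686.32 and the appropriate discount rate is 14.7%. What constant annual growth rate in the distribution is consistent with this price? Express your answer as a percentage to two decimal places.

P = D₀(1+g)/(r−g) ⇒ P(r−g) = D₀(1+g) ⇒ g(P+D₀) = P·r − D₀
g = (P·r − D₀)/(P + D₀) = (€223,686.32×0.147 − €13,200.00) / (€223,686.32 + €13,200.00) = 0.083086

8.31%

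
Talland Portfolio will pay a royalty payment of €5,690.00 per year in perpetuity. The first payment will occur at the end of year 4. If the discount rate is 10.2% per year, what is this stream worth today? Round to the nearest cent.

€41683.80

Value at end of year 3: C / r = €5,690.00 / 0.102 = €55,784.3137
Discount to today: PV = €55,784.3137 / (1 + 0.102)^3 = €55,784.3137 / 1.338273 = €41,683.80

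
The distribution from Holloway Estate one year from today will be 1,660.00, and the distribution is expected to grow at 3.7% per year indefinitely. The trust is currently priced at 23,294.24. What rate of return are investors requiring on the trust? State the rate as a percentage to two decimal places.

10.83%

P = D₁/(r − g) ⇒ r = D₁/P + g = 1,660.0000/23,294.24 + 0.037 = 0.071262 + 0.037 = 0.108262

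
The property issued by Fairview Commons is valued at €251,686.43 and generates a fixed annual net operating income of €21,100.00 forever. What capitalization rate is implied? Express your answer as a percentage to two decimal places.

P = C/r ⇒ r = C/P = €21,100.00/€251,686.43 = 0.083834

8.38%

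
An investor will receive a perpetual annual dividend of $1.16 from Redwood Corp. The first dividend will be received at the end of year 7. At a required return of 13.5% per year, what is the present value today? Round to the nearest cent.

$4.02

Value at end of year 6: C / r = $1.16 / 0.135 = $8.5926
Discount to today: PV = $8.5926 / (1 + 0.135)^6 = $8.5926 / 2.137840 = $4.02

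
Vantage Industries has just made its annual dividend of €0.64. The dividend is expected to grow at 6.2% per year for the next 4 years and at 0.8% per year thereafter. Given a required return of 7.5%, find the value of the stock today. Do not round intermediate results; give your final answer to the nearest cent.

D_1 = 0.67968
D_2 = 0.72182
D_3 = 0.76657
D_4 = 0.81410
Terminal value at year 4: TV = D_4×(1+g_2)/(r−g_2) = 0.82061/0.067 = 12.24796
P_0 = D_1/(1+r)^1 + D_2/(1+r)^2 + D_3/(1+r)^3 + D_4/(1+r)^4 + TV/(1+r)^4
    = 0.63226 + 0.62461 + 0.61706 + 0.60960 + 9.17128 = 11.65481

€11.65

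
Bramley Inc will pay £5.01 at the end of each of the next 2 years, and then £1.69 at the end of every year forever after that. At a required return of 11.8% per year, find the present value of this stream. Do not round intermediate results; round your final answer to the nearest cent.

£19.95

PV of 2-year annuity: £5.01 × [1 − (1+0.118)^−2] / 0.118 = 8.48946
Perpetuity value at year 2: £1.69 / 0.118 = 14.32203
PV of perpetuity: 14.32203 / (1+0.118)^2 = 11.45832
Total PV = 8.48946 + 11.45832 = 19.94778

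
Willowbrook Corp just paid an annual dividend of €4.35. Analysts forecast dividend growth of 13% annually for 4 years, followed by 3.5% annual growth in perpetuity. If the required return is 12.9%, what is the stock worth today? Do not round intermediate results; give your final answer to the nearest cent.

€65.50

D_1 = 4.91550
D_2 = 5.55452
D_3 = 6.27660
D_4 = 7.09256
Terminal value at year 4: TV = D_4×(1+g_2)/(r−g_2) = 7.34080/0.094 = 78.09362
P_0 = D_1/(1+r)^1 + D_2/(1+r)^2 + D_3/(1+r)^3 + D_4/(1+r)^4 + TV/(1+r)^4
    = 4.35385 + 4.35771 + 4.36157 + 4.36543 + 48.06620 = 65.50476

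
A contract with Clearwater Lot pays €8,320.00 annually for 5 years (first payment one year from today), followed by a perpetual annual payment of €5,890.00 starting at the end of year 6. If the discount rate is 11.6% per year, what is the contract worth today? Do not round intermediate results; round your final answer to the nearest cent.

€59622.97

PV of 5-year annuity: €8,320.00 × [1 − (1+0.116)^−5] / 0.116 = 30291.33026
Perpetuity value at year 5: €5,890.00 / 0.116 = 50775.86207
PV of perpetuity: 50775.86207 / (1+0.116)^5 = 29331.63909
Total PV = 30291.33026 + 29331.63909 = 59622.96934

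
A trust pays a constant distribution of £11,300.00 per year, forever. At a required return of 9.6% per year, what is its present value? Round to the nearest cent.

Level perpetuity: PV = C / r = £11,300.00 / 0.096 = £117,708.33

£117708.33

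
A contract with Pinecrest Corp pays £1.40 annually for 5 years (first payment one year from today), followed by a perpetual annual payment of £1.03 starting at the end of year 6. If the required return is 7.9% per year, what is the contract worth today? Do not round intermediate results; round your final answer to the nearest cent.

£14.52

PV of 5-year annuity: £1.40 × [1 − (1+0.079)^−5] / 0.079 = 5.60456
Perpetuity value at year 5: £1.03 / 0.079 = 13.03797
PV of perpetuity: 13.03797 / (1+0.079)^5 = 8.91462
Total PV = 5.60456 + 8.91462 = 14.51918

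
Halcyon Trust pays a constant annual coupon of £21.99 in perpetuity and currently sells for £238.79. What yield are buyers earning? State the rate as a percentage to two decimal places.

9.21%

P = C/r ⇒ r = C/P = £21.99/£238.79 = 0.092089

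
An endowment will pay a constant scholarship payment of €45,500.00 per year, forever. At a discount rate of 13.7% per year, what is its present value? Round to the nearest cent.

€332116.79

Level perpetuity: PV = C / r = €45,500.00 / 0.137 = €332,116.79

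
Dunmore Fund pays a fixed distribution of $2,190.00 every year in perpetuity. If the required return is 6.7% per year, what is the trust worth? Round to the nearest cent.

$32686.57

Level perpetuity: PV = C / r = $2,190.00 / 0.067 = $32,686.57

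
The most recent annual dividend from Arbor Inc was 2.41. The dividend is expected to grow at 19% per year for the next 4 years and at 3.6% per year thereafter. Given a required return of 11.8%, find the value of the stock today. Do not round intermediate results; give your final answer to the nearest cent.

50.38

D_1 = 2.86790
D_2 = 3.41280
D_3 = 4.06123
D_4 = 4.83287
Terminal value at year 4: TV = D_4×(1+g_2)/(r−g_2) = 5.00685/0.082 = 61.05916
P_0 = D_1/(1+r)^1 + D_2/(1+r)^2 + D_3/(1+r)^3 + D_4/(1+r)^4 + TV/(1+r)^4
    = 2.56521 + 2.73041 + 2.90625 + 3.09341 + 39.08261 = 50.37788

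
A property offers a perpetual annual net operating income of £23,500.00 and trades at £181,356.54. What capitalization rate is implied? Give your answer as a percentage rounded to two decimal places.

P = C/r ⇒ r = C/P = £23,500.00/£181,356.54 = 0.129579

12.96%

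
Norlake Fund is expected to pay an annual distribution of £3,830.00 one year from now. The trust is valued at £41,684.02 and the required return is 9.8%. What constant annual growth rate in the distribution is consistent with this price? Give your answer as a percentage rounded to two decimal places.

0.61%

P = D₁/(r−g) ⇒ g = r − D₁/P = 0.098 − £3,830.00/£41,684.02 = 0.006118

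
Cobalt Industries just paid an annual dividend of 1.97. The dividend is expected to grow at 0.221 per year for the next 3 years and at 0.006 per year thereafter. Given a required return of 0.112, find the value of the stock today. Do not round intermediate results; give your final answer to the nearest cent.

31.90

D_1 = 2.40537
D_2 = 2.93696
D_3 = 3.58602
Terminal value at year 3: TV = D_3×(1+g_2)/(r−g_2) = 3.60754/0.106 = 34.03340
P_0 = D_1/(1+r)^1 + D_2/(1+r)^2 + D_3/(1+r)^3 + TV/(1+r)^3
    = 2.16310 + 2.37513 + 2.60795 + 24.75090 = 31.89708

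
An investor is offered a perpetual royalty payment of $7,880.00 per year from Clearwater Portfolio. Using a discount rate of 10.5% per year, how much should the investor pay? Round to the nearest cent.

Level perpetuity: PV = C / r = $7,880.00 / 0.105 = $75,047.62

$75047.62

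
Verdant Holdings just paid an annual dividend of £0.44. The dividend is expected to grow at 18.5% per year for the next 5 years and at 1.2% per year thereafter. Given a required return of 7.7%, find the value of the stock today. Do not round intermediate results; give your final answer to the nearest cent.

D_1 = 0.52140
D_2 = 0.61786
D_3 = 0.73216
D_4 = 0.86761
D_5 = 1.02812
Terminal value at year 5: TV = D_5×(1+g_2)/(r−g_2) = 1.04046/0.065 = 16.00706
P_0 = D_1/(1+r)^1 + D_2/(1+r)^2 + D_3/(1+r)^3 + D_4/(1+r)^4 + D_5/(1+r)^5 + TV/(1+r)^5
    = 0.48412 + 0.53267 + 0.58609 + 0.64486 + 0.70952 + 11.04671 = 14.00397

£14.00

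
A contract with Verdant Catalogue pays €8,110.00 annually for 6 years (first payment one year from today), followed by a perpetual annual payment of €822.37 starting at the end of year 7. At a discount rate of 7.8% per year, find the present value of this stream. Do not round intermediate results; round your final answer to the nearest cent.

PV of 6-year annuity: €8,110.00 × [1 − (1+0.078)^−6] / 0.078 = 37720.11747
Perpetuity value at year 6: €822.37 / 0.078 = 10543.20513
PV of perpetuity: 10543.20513 / (1+0.078)^6 = 6718.31080
Total PV = 37720.11747 + 6718.31080 = 44438.42827

€44438.43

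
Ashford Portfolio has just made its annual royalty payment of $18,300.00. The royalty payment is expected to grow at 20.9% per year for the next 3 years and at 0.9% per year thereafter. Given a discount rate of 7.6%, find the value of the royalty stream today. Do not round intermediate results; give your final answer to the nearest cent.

D_1 = 22124.70000
D_2 = 26748.76230
D_3 = 32339.25362
Terminal value at year 3: TV = D_3×(1+g_2)/(r−g_2) = 32630.30690/0.067 = 487019.50602
P_0 = D_1/(1+r)^1 + D_2/(1+r)^2 + D_3/(1+r)^3 + TV/(1+r)^3
    = 20561.98885 + 23103.57297 + 25959.31201 + 390939.48981 = 460564.36364

$460564.36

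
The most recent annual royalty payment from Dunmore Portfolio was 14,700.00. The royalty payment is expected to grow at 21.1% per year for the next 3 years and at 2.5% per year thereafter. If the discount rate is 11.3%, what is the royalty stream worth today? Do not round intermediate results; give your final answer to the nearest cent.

D_1 = 17801.70000
D_2 = 21557.85870
D_3 = 26106.56689
Terminal value at year 3: TV = D_3×(1+g_2)/(r−g_2) = 26759.23106/0.088 = 304082.17111
P_0 = D_1/(1+r)^1 + D_2/(1+r)^2 + D_3/(1+r)^3 + TV/(1+r)^3
    = 15994.33962 + 17402.64626 + 18934.95473 + 220549.18863 = 272881.12924

272881.13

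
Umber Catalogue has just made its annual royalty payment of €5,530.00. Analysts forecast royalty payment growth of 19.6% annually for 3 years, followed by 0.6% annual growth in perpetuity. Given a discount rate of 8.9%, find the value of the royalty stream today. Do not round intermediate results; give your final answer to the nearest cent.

€108857.04

D_1 = 6613.88000
D_2 = 7910.20048
D_3 = 9460.59977
Terminal value at year 3: TV = D_3×(1+g_2)/(r−g_2) = 9517.36337/0.083 = 114667.02859
P_0 = D_1/(1+r)^1 + D_2/(1+r)^2 + D_3/(1+r)^3 + TV/(1+r)^3
    = 6073.35170 + 6670.09057 + 7325.46219 + 88788.13206 = 108857.03652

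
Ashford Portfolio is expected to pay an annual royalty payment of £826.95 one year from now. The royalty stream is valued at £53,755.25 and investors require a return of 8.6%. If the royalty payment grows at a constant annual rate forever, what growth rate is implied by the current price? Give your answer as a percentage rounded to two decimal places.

P = D₁/(r−g) ⇒ g = r − D₁/P = 0.086 − £826.95/£53,755.25 = 0.070616

7.06%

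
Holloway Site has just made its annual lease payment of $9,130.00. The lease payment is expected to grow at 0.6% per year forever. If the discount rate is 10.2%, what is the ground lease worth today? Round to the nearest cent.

D₁ = D₀ × (1 + g) = $9,130.00 × 1.006 = $9,184.7800
Growing perpetuity: P = D₁ / (r − g) = $9,184.7800 / (0.102 − 0.006) = $95,674.79

$95674.79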